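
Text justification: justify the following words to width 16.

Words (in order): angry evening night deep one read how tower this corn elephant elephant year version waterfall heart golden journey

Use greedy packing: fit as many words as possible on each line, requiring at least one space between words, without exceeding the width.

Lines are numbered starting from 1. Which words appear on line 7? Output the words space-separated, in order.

Answer: version

Derivation:
Line 1: ['angry', 'evening'] (min_width=13, slack=3)
Line 2: ['night', 'deep', 'one'] (min_width=14, slack=2)
Line 3: ['read', 'how', 'tower'] (min_width=14, slack=2)
Line 4: ['this', 'corn'] (min_width=9, slack=7)
Line 5: ['elephant'] (min_width=8, slack=8)
Line 6: ['elephant', 'year'] (min_width=13, slack=3)
Line 7: ['version'] (min_width=7, slack=9)
Line 8: ['waterfall', 'heart'] (min_width=15, slack=1)
Line 9: ['golden', 'journey'] (min_width=14, slack=2)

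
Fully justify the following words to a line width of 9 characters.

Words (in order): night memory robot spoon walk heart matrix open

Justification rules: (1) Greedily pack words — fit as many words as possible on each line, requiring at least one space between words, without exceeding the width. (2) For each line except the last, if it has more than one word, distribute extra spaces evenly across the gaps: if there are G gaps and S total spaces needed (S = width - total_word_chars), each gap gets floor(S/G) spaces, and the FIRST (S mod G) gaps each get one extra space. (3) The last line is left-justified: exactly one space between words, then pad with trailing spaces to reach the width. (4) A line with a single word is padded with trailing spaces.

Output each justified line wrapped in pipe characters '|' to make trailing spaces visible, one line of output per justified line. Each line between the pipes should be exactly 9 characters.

Line 1: ['night'] (min_width=5, slack=4)
Line 2: ['memory'] (min_width=6, slack=3)
Line 3: ['robot'] (min_width=5, slack=4)
Line 4: ['spoon'] (min_width=5, slack=4)
Line 5: ['walk'] (min_width=4, slack=5)
Line 6: ['heart'] (min_width=5, slack=4)
Line 7: ['matrix'] (min_width=6, slack=3)
Line 8: ['open'] (min_width=4, slack=5)

Answer: |night    |
|memory   |
|robot    |
|spoon    |
|walk     |
|heart    |
|matrix   |
|open     |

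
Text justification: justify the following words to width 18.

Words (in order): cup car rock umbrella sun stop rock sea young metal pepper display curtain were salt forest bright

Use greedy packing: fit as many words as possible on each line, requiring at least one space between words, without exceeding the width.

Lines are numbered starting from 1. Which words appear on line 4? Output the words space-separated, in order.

Answer: metal pepper

Derivation:
Line 1: ['cup', 'car', 'rock'] (min_width=12, slack=6)
Line 2: ['umbrella', 'sun', 'stop'] (min_width=17, slack=1)
Line 3: ['rock', 'sea', 'young'] (min_width=14, slack=4)
Line 4: ['metal', 'pepper'] (min_width=12, slack=6)
Line 5: ['display', 'curtain'] (min_width=15, slack=3)
Line 6: ['were', 'salt', 'forest'] (min_width=16, slack=2)
Line 7: ['bright'] (min_width=6, slack=12)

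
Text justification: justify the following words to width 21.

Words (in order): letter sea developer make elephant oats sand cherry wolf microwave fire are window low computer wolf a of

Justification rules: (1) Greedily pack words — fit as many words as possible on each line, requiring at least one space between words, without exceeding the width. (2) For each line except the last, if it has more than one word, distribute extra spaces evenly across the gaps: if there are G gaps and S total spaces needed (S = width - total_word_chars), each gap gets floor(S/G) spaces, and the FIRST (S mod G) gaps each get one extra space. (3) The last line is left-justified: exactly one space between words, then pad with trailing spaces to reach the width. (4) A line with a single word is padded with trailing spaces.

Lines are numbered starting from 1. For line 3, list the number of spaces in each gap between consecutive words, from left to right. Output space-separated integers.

Line 1: ['letter', 'sea', 'developer'] (min_width=20, slack=1)
Line 2: ['make', 'elephant', 'oats'] (min_width=18, slack=3)
Line 3: ['sand', 'cherry', 'wolf'] (min_width=16, slack=5)
Line 4: ['microwave', 'fire', 'are'] (min_width=18, slack=3)
Line 5: ['window', 'low', 'computer'] (min_width=19, slack=2)
Line 6: ['wolf', 'a', 'of'] (min_width=9, slack=12)

Answer: 4 3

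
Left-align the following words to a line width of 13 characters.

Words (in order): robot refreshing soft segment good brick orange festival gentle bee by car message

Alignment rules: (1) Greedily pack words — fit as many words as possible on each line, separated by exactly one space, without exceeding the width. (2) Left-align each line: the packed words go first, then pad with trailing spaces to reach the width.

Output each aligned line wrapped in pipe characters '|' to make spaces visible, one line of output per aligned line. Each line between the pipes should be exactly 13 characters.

Answer: |robot        |
|refreshing   |
|soft segment |
|good brick   |
|orange       |
|festival     |
|gentle bee by|
|car message  |

Derivation:
Line 1: ['robot'] (min_width=5, slack=8)
Line 2: ['refreshing'] (min_width=10, slack=3)
Line 3: ['soft', 'segment'] (min_width=12, slack=1)
Line 4: ['good', 'brick'] (min_width=10, slack=3)
Line 5: ['orange'] (min_width=6, slack=7)
Line 6: ['festival'] (min_width=8, slack=5)
Line 7: ['gentle', 'bee', 'by'] (min_width=13, slack=0)
Line 8: ['car', 'message'] (min_width=11, slack=2)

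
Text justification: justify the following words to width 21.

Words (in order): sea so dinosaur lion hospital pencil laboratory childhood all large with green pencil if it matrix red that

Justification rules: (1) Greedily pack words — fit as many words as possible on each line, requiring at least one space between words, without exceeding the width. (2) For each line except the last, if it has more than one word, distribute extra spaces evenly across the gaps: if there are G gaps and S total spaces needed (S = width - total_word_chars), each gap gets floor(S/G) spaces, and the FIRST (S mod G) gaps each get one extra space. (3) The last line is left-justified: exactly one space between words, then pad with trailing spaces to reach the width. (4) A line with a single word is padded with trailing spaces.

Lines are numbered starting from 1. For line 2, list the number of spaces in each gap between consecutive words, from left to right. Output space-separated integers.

Answer: 7

Derivation:
Line 1: ['sea', 'so', 'dinosaur', 'lion'] (min_width=20, slack=1)
Line 2: ['hospital', 'pencil'] (min_width=15, slack=6)
Line 3: ['laboratory', 'childhood'] (min_width=20, slack=1)
Line 4: ['all', 'large', 'with', 'green'] (min_width=20, slack=1)
Line 5: ['pencil', 'if', 'it', 'matrix'] (min_width=19, slack=2)
Line 6: ['red', 'that'] (min_width=8, slack=13)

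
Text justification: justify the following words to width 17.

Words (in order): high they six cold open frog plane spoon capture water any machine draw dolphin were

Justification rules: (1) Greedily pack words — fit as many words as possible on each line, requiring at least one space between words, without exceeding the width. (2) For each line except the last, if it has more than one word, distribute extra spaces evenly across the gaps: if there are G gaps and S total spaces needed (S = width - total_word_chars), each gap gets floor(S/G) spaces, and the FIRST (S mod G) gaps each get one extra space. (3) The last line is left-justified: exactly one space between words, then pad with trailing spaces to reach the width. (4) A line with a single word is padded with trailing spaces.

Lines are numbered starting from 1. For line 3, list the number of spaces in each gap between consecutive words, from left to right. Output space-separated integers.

Answer: 7

Derivation:
Line 1: ['high', 'they', 'six'] (min_width=13, slack=4)
Line 2: ['cold', 'open', 'frog'] (min_width=14, slack=3)
Line 3: ['plane', 'spoon'] (min_width=11, slack=6)
Line 4: ['capture', 'water', 'any'] (min_width=17, slack=0)
Line 5: ['machine', 'draw'] (min_width=12, slack=5)
Line 6: ['dolphin', 'were'] (min_width=12, slack=5)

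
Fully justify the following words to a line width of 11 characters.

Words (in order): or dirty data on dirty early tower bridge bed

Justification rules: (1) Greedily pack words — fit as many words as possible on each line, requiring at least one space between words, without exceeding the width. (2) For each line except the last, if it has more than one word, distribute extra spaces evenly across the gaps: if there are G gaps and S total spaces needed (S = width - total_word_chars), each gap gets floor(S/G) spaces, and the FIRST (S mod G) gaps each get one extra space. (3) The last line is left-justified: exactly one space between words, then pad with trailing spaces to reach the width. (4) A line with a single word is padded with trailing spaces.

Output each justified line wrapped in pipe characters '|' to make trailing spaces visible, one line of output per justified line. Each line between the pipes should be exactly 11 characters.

Line 1: ['or', 'dirty'] (min_width=8, slack=3)
Line 2: ['data', 'on'] (min_width=7, slack=4)
Line 3: ['dirty', 'early'] (min_width=11, slack=0)
Line 4: ['tower'] (min_width=5, slack=6)
Line 5: ['bridge', 'bed'] (min_width=10, slack=1)

Answer: |or    dirty|
|data     on|
|dirty early|
|tower      |
|bridge bed |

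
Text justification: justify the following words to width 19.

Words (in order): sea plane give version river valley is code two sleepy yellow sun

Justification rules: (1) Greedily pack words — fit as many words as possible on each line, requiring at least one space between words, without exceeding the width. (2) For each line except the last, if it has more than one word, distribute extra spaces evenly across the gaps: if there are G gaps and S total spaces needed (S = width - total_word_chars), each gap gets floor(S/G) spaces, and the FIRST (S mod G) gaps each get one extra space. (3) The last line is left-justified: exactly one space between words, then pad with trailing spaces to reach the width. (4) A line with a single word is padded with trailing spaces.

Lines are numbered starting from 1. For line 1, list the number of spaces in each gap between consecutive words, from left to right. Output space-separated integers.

Answer: 4 3

Derivation:
Line 1: ['sea', 'plane', 'give'] (min_width=14, slack=5)
Line 2: ['version', 'river'] (min_width=13, slack=6)
Line 3: ['valley', 'is', 'code', 'two'] (min_width=18, slack=1)
Line 4: ['sleepy', 'yellow', 'sun'] (min_width=17, slack=2)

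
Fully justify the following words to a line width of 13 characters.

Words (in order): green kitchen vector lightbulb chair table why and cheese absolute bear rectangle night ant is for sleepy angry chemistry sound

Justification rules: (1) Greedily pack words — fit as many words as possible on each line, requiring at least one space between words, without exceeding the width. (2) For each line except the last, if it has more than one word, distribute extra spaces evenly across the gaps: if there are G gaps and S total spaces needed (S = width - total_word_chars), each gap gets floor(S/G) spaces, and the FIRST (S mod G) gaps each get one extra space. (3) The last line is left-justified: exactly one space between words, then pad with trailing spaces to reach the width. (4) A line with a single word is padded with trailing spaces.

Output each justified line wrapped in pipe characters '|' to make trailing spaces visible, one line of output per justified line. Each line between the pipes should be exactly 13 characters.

Answer: |green kitchen|
|vector       |
|lightbulb    |
|chair   table|
|why       and|
|cheese       |
|absolute bear|
|rectangle    |
|night  ant is|
|for    sleepy|
|angry        |
|chemistry    |
|sound        |

Derivation:
Line 1: ['green', 'kitchen'] (min_width=13, slack=0)
Line 2: ['vector'] (min_width=6, slack=7)
Line 3: ['lightbulb'] (min_width=9, slack=4)
Line 4: ['chair', 'table'] (min_width=11, slack=2)
Line 5: ['why', 'and'] (min_width=7, slack=6)
Line 6: ['cheese'] (min_width=6, slack=7)
Line 7: ['absolute', 'bear'] (min_width=13, slack=0)
Line 8: ['rectangle'] (min_width=9, slack=4)
Line 9: ['night', 'ant', 'is'] (min_width=12, slack=1)
Line 10: ['for', 'sleepy'] (min_width=10, slack=3)
Line 11: ['angry'] (min_width=5, slack=8)
Line 12: ['chemistry'] (min_width=9, slack=4)
Line 13: ['sound'] (min_width=5, slack=8)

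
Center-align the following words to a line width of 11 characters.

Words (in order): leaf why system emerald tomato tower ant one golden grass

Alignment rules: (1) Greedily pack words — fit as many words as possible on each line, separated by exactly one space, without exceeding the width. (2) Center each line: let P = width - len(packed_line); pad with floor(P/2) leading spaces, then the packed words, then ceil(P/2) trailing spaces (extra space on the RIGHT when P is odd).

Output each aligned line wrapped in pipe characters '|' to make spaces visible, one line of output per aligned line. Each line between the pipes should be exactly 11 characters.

Line 1: ['leaf', 'why'] (min_width=8, slack=3)
Line 2: ['system'] (min_width=6, slack=5)
Line 3: ['emerald'] (min_width=7, slack=4)
Line 4: ['tomato'] (min_width=6, slack=5)
Line 5: ['tower', 'ant'] (min_width=9, slack=2)
Line 6: ['one', 'golden'] (min_width=10, slack=1)
Line 7: ['grass'] (min_width=5, slack=6)

Answer: | leaf why  |
|  system   |
|  emerald  |
|  tomato   |
| tower ant |
|one golden |
|   grass   |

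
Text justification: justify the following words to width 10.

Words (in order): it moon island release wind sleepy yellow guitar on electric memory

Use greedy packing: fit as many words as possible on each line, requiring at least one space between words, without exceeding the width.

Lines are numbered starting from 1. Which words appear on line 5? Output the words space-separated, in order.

Answer: sleepy

Derivation:
Line 1: ['it', 'moon'] (min_width=7, slack=3)
Line 2: ['island'] (min_width=6, slack=4)
Line 3: ['release'] (min_width=7, slack=3)
Line 4: ['wind'] (min_width=4, slack=6)
Line 5: ['sleepy'] (min_width=6, slack=4)
Line 6: ['yellow'] (min_width=6, slack=4)
Line 7: ['guitar', 'on'] (min_width=9, slack=1)
Line 8: ['electric'] (min_width=8, slack=2)
Line 9: ['memory'] (min_width=6, slack=4)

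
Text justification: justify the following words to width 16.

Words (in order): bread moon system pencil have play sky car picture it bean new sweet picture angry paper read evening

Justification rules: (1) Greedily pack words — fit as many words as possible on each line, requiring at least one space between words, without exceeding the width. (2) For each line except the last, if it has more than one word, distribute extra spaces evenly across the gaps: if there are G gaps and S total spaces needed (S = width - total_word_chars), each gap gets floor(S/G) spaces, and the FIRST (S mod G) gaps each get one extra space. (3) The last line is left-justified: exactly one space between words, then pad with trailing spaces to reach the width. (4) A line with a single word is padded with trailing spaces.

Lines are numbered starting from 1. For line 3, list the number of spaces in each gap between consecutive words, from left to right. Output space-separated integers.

Answer: 3 2

Derivation:
Line 1: ['bread', 'moon'] (min_width=10, slack=6)
Line 2: ['system', 'pencil'] (min_width=13, slack=3)
Line 3: ['have', 'play', 'sky'] (min_width=13, slack=3)
Line 4: ['car', 'picture', 'it'] (min_width=14, slack=2)
Line 5: ['bean', 'new', 'sweet'] (min_width=14, slack=2)
Line 6: ['picture', 'angry'] (min_width=13, slack=3)
Line 7: ['paper', 'read'] (min_width=10, slack=6)
Line 8: ['evening'] (min_width=7, slack=9)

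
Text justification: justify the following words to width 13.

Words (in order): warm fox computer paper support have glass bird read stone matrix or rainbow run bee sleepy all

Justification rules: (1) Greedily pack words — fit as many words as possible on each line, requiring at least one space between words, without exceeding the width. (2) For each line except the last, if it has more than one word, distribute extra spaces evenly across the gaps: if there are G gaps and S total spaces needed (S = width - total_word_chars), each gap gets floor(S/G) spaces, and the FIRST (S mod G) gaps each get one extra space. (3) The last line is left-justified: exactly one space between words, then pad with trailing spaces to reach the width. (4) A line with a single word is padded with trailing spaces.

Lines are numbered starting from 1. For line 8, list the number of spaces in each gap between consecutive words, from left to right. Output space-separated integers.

Line 1: ['warm', 'fox'] (min_width=8, slack=5)
Line 2: ['computer'] (min_width=8, slack=5)
Line 3: ['paper', 'support'] (min_width=13, slack=0)
Line 4: ['have', 'glass'] (min_width=10, slack=3)
Line 5: ['bird', 'read'] (min_width=9, slack=4)
Line 6: ['stone', 'matrix'] (min_width=12, slack=1)
Line 7: ['or', 'rainbow'] (min_width=10, slack=3)
Line 8: ['run', 'bee'] (min_width=7, slack=6)
Line 9: ['sleepy', 'all'] (min_width=10, slack=3)

Answer: 7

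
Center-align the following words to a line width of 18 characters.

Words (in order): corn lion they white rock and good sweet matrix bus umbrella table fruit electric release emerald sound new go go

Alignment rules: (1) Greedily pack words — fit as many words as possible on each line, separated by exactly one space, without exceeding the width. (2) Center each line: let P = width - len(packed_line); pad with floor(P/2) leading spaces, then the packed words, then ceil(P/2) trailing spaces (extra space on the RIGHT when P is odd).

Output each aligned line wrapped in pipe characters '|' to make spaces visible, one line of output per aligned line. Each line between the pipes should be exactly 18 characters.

Answer: |  corn lion they  |
|  white rock and  |
|good sweet matrix |
|bus umbrella table|
|  fruit electric  |
| release emerald  |
| sound new go go  |

Derivation:
Line 1: ['corn', 'lion', 'they'] (min_width=14, slack=4)
Line 2: ['white', 'rock', 'and'] (min_width=14, slack=4)
Line 3: ['good', 'sweet', 'matrix'] (min_width=17, slack=1)
Line 4: ['bus', 'umbrella', 'table'] (min_width=18, slack=0)
Line 5: ['fruit', 'electric'] (min_width=14, slack=4)
Line 6: ['release', 'emerald'] (min_width=15, slack=3)
Line 7: ['sound', 'new', 'go', 'go'] (min_width=15, slack=3)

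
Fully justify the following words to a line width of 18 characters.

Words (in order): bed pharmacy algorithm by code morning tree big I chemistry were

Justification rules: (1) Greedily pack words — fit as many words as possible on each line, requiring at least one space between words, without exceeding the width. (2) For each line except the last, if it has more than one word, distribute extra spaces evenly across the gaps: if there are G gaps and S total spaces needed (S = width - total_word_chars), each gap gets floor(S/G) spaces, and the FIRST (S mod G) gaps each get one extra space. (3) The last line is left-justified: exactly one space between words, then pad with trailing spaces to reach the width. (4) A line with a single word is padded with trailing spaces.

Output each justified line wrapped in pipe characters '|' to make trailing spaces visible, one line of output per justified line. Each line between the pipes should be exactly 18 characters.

Line 1: ['bed', 'pharmacy'] (min_width=12, slack=6)
Line 2: ['algorithm', 'by', 'code'] (min_width=17, slack=1)
Line 3: ['morning', 'tree', 'big', 'I'] (min_width=18, slack=0)
Line 4: ['chemistry', 'were'] (min_width=14, slack=4)

Answer: |bed       pharmacy|
|algorithm  by code|
|morning tree big I|
|chemistry were    |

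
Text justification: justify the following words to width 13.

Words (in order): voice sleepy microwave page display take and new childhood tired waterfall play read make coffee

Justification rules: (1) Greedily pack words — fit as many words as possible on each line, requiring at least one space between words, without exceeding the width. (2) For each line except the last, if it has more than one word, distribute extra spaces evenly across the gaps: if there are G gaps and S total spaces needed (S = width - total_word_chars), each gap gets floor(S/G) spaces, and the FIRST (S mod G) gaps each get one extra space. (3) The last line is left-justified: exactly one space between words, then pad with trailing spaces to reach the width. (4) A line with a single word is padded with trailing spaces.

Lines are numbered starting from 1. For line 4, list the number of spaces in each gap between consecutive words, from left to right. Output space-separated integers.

Line 1: ['voice', 'sleepy'] (min_width=12, slack=1)
Line 2: ['microwave'] (min_width=9, slack=4)
Line 3: ['page', 'display'] (min_width=12, slack=1)
Line 4: ['take', 'and', 'new'] (min_width=12, slack=1)
Line 5: ['childhood'] (min_width=9, slack=4)
Line 6: ['tired'] (min_width=5, slack=8)
Line 7: ['waterfall'] (min_width=9, slack=4)
Line 8: ['play', 'read'] (min_width=9, slack=4)
Line 9: ['make', 'coffee'] (min_width=11, slack=2)

Answer: 2 1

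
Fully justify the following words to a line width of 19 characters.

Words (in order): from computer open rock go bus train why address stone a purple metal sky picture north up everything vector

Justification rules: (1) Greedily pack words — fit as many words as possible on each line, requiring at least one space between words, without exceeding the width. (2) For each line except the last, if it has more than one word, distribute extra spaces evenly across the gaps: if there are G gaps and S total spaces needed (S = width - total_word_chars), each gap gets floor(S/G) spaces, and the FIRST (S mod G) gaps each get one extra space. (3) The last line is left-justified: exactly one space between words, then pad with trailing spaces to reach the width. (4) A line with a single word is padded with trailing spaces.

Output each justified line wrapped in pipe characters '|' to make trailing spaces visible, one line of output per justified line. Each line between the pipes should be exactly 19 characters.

Answer: |from  computer open|
|rock  go  bus train|
|why address stone a|
|purple   metal  sky|
|picture   north  up|
|everything vector  |

Derivation:
Line 1: ['from', 'computer', 'open'] (min_width=18, slack=1)
Line 2: ['rock', 'go', 'bus', 'train'] (min_width=17, slack=2)
Line 3: ['why', 'address', 'stone', 'a'] (min_width=19, slack=0)
Line 4: ['purple', 'metal', 'sky'] (min_width=16, slack=3)
Line 5: ['picture', 'north', 'up'] (min_width=16, slack=3)
Line 6: ['everything', 'vector'] (min_width=17, slack=2)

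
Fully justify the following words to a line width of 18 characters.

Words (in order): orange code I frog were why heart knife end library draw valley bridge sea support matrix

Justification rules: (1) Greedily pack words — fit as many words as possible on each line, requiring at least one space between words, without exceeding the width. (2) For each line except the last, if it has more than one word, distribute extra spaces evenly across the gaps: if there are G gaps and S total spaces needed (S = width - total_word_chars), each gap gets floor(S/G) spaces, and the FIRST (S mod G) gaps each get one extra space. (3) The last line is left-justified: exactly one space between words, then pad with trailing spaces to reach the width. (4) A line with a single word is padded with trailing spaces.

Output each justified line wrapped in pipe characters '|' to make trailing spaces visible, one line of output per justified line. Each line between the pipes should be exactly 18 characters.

Answer: |orange code I frog|
|were   why   heart|
|knife  end library|
|draw valley bridge|
|sea support matrix|

Derivation:
Line 1: ['orange', 'code', 'I', 'frog'] (min_width=18, slack=0)
Line 2: ['were', 'why', 'heart'] (min_width=14, slack=4)
Line 3: ['knife', 'end', 'library'] (min_width=17, slack=1)
Line 4: ['draw', 'valley', 'bridge'] (min_width=18, slack=0)
Line 5: ['sea', 'support', 'matrix'] (min_width=18, slack=0)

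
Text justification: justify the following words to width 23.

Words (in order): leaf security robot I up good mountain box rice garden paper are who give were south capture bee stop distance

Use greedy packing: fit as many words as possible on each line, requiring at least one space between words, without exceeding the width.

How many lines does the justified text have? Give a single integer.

Line 1: ['leaf', 'security', 'robot', 'I'] (min_width=21, slack=2)
Line 2: ['up', 'good', 'mountain', 'box'] (min_width=20, slack=3)
Line 3: ['rice', 'garden', 'paper', 'are'] (min_width=21, slack=2)
Line 4: ['who', 'give', 'were', 'south'] (min_width=19, slack=4)
Line 5: ['capture', 'bee', 'stop'] (min_width=16, slack=7)
Line 6: ['distance'] (min_width=8, slack=15)
Total lines: 6

Answer: 6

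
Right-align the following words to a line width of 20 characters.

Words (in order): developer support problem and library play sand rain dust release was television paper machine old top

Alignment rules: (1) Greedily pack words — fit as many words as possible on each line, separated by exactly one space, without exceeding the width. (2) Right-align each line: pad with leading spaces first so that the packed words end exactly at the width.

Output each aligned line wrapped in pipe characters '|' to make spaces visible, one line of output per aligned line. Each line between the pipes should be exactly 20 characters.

Line 1: ['developer', 'support'] (min_width=17, slack=3)
Line 2: ['problem', 'and', 'library'] (min_width=19, slack=1)
Line 3: ['play', 'sand', 'rain', 'dust'] (min_width=19, slack=1)
Line 4: ['release', 'was'] (min_width=11, slack=9)
Line 5: ['television', 'paper'] (min_width=16, slack=4)
Line 6: ['machine', 'old', 'top'] (min_width=15, slack=5)

Answer: |   developer support|
| problem and library|
| play sand rain dust|
|         release was|
|    television paper|
|     machine old top|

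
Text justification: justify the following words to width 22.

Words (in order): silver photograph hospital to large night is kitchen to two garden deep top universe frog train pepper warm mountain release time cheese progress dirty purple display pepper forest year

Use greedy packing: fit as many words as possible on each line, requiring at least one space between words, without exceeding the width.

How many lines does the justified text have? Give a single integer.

Line 1: ['silver', 'photograph'] (min_width=17, slack=5)
Line 2: ['hospital', 'to', 'large'] (min_width=17, slack=5)
Line 3: ['night', 'is', 'kitchen', 'to'] (min_width=19, slack=3)
Line 4: ['two', 'garden', 'deep', 'top'] (min_width=19, slack=3)
Line 5: ['universe', 'frog', 'train'] (min_width=19, slack=3)
Line 6: ['pepper', 'warm', 'mountain'] (min_width=20, slack=2)
Line 7: ['release', 'time', 'cheese'] (min_width=19, slack=3)
Line 8: ['progress', 'dirty', 'purple'] (min_width=21, slack=1)
Line 9: ['display', 'pepper', 'forest'] (min_width=21, slack=1)
Line 10: ['year'] (min_width=4, slack=18)
Total lines: 10

Answer: 10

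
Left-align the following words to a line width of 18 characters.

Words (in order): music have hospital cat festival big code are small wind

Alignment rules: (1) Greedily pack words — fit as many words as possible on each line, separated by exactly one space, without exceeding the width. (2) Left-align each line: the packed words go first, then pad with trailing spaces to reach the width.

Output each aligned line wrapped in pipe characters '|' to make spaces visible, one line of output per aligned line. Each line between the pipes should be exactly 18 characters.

Answer: |music have        |
|hospital cat      |
|festival big code |
|are small wind    |

Derivation:
Line 1: ['music', 'have'] (min_width=10, slack=8)
Line 2: ['hospital', 'cat'] (min_width=12, slack=6)
Line 3: ['festival', 'big', 'code'] (min_width=17, slack=1)
Line 4: ['are', 'small', 'wind'] (min_width=14, slack=4)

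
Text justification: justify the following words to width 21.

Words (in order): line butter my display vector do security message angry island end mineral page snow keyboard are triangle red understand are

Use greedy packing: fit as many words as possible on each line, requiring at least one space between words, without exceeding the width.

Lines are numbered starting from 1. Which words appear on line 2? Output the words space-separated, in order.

Answer: display vector do

Derivation:
Line 1: ['line', 'butter', 'my'] (min_width=14, slack=7)
Line 2: ['display', 'vector', 'do'] (min_width=17, slack=4)
Line 3: ['security', 'message'] (min_width=16, slack=5)
Line 4: ['angry', 'island', 'end'] (min_width=16, slack=5)
Line 5: ['mineral', 'page', 'snow'] (min_width=17, slack=4)
Line 6: ['keyboard', 'are', 'triangle'] (min_width=21, slack=0)
Line 7: ['red', 'understand', 'are'] (min_width=18, slack=3)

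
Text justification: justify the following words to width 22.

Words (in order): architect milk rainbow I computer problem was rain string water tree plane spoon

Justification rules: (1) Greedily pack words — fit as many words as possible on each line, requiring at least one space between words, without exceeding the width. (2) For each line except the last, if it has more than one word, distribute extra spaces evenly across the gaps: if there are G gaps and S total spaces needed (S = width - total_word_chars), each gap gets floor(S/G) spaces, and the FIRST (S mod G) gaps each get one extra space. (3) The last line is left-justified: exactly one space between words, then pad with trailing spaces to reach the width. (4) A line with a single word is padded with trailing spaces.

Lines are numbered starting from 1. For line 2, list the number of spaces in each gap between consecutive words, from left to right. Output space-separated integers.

Answer: 1 1 1

Derivation:
Line 1: ['architect', 'milk', 'rainbow'] (min_width=22, slack=0)
Line 2: ['I', 'computer', 'problem', 'was'] (min_width=22, slack=0)
Line 3: ['rain', 'string', 'water', 'tree'] (min_width=22, slack=0)
Line 4: ['plane', 'spoon'] (min_width=11, slack=11)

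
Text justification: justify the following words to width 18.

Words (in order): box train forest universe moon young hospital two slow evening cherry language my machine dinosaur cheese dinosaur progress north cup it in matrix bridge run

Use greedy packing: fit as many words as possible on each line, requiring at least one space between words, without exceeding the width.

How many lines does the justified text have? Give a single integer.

Answer: 10

Derivation:
Line 1: ['box', 'train', 'forest'] (min_width=16, slack=2)
Line 2: ['universe', 'moon'] (min_width=13, slack=5)
Line 3: ['young', 'hospital', 'two'] (min_width=18, slack=0)
Line 4: ['slow', 'evening'] (min_width=12, slack=6)
Line 5: ['cherry', 'language', 'my'] (min_width=18, slack=0)
Line 6: ['machine', 'dinosaur'] (min_width=16, slack=2)
Line 7: ['cheese', 'dinosaur'] (min_width=15, slack=3)
Line 8: ['progress', 'north', 'cup'] (min_width=18, slack=0)
Line 9: ['it', 'in', 'matrix'] (min_width=12, slack=6)
Line 10: ['bridge', 'run'] (min_width=10, slack=8)
Total lines: 10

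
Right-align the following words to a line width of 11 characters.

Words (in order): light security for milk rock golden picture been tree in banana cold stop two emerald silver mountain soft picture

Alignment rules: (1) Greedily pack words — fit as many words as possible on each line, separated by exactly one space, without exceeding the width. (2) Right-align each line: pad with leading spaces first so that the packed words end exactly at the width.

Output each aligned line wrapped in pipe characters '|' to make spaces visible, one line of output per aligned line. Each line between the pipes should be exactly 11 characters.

Line 1: ['light'] (min_width=5, slack=6)
Line 2: ['security'] (min_width=8, slack=3)
Line 3: ['for', 'milk'] (min_width=8, slack=3)
Line 4: ['rock', 'golden'] (min_width=11, slack=0)
Line 5: ['picture'] (min_width=7, slack=4)
Line 6: ['been', 'tree'] (min_width=9, slack=2)
Line 7: ['in', 'banana'] (min_width=9, slack=2)
Line 8: ['cold', 'stop'] (min_width=9, slack=2)
Line 9: ['two', 'emerald'] (min_width=11, slack=0)
Line 10: ['silver'] (min_width=6, slack=5)
Line 11: ['mountain'] (min_width=8, slack=3)
Line 12: ['soft'] (min_width=4, slack=7)
Line 13: ['picture'] (min_width=7, slack=4)

Answer: |      light|
|   security|
|   for milk|
|rock golden|
|    picture|
|  been tree|
|  in banana|
|  cold stop|
|two emerald|
|     silver|
|   mountain|
|       soft|
|    picture|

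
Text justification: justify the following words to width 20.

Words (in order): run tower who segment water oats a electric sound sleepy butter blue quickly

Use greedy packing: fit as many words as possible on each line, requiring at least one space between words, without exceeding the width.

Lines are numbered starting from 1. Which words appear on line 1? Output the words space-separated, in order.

Line 1: ['run', 'tower', 'who'] (min_width=13, slack=7)
Line 2: ['segment', 'water', 'oats', 'a'] (min_width=20, slack=0)
Line 3: ['electric', 'sound'] (min_width=14, slack=6)
Line 4: ['sleepy', 'butter', 'blue'] (min_width=18, slack=2)
Line 5: ['quickly'] (min_width=7, slack=13)

Answer: run tower who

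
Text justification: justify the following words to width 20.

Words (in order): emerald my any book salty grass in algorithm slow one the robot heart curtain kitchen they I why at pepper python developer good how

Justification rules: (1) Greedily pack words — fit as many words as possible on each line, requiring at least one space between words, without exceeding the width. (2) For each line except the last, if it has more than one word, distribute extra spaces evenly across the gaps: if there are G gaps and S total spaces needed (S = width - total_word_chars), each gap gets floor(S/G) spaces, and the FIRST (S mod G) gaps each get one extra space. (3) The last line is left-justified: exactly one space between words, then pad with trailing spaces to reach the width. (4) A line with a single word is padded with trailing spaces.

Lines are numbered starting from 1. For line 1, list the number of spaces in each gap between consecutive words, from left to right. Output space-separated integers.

Answer: 2 1 1

Derivation:
Line 1: ['emerald', 'my', 'any', 'book'] (min_width=19, slack=1)
Line 2: ['salty', 'grass', 'in'] (min_width=14, slack=6)
Line 3: ['algorithm', 'slow', 'one'] (min_width=18, slack=2)
Line 4: ['the', 'robot', 'heart'] (min_width=15, slack=5)
Line 5: ['curtain', 'kitchen', 'they'] (min_width=20, slack=0)
Line 6: ['I', 'why', 'at', 'pepper'] (min_width=15, slack=5)
Line 7: ['python', 'developer'] (min_width=16, slack=4)
Line 8: ['good', 'how'] (min_width=8, slack=12)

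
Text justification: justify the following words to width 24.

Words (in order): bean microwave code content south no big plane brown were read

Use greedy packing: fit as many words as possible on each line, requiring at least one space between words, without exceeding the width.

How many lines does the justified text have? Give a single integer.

Line 1: ['bean', 'microwave', 'code'] (min_width=19, slack=5)
Line 2: ['content', 'south', 'no', 'big'] (min_width=20, slack=4)
Line 3: ['plane', 'brown', 'were', 'read'] (min_width=21, slack=3)
Total lines: 3

Answer: 3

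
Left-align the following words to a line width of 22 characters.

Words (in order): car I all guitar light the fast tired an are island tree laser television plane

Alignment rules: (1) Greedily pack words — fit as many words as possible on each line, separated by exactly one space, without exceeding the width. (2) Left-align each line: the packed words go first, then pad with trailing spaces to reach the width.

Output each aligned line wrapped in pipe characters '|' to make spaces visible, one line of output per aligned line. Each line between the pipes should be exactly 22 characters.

Line 1: ['car', 'I', 'all', 'guitar', 'light'] (min_width=22, slack=0)
Line 2: ['the', 'fast', 'tired', 'an', 'are'] (min_width=21, slack=1)
Line 3: ['island', 'tree', 'laser'] (min_width=17, slack=5)
Line 4: ['television', 'plane'] (min_width=16, slack=6)

Answer: |car I all guitar light|
|the fast tired an are |
|island tree laser     |
|television plane      |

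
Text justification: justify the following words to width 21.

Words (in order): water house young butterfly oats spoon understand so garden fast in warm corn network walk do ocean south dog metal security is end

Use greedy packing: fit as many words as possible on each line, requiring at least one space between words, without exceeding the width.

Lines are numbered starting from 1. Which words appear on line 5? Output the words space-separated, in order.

Answer: network walk do ocean

Derivation:
Line 1: ['water', 'house', 'young'] (min_width=17, slack=4)
Line 2: ['butterfly', 'oats', 'spoon'] (min_width=20, slack=1)
Line 3: ['understand', 'so', 'garden'] (min_width=20, slack=1)
Line 4: ['fast', 'in', 'warm', 'corn'] (min_width=17, slack=4)
Line 5: ['network', 'walk', 'do', 'ocean'] (min_width=21, slack=0)
Line 6: ['south', 'dog', 'metal'] (min_width=15, slack=6)
Line 7: ['security', 'is', 'end'] (min_width=15, slack=6)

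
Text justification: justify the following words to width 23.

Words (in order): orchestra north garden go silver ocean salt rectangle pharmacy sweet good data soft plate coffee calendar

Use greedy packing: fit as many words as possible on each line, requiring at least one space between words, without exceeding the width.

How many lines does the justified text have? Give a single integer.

Line 1: ['orchestra', 'north', 'garden'] (min_width=22, slack=1)
Line 2: ['go', 'silver', 'ocean', 'salt'] (min_width=20, slack=3)
Line 3: ['rectangle', 'pharmacy'] (min_width=18, slack=5)
Line 4: ['sweet', 'good', 'data', 'soft'] (min_width=20, slack=3)
Line 5: ['plate', 'coffee', 'calendar'] (min_width=21, slack=2)
Total lines: 5

Answer: 5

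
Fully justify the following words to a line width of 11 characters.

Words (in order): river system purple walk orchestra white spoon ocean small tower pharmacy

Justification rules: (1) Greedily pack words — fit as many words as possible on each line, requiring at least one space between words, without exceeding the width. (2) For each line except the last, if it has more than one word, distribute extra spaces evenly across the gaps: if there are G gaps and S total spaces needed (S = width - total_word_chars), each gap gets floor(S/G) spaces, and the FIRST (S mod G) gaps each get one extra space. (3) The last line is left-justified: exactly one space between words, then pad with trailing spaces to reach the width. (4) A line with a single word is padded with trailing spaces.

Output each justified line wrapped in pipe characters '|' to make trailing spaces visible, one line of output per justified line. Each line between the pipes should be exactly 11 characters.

Answer: |river      |
|system     |
|purple walk|
|orchestra  |
|white spoon|
|ocean small|
|tower      |
|pharmacy   |

Derivation:
Line 1: ['river'] (min_width=5, slack=6)
Line 2: ['system'] (min_width=6, slack=5)
Line 3: ['purple', 'walk'] (min_width=11, slack=0)
Line 4: ['orchestra'] (min_width=9, slack=2)
Line 5: ['white', 'spoon'] (min_width=11, slack=0)
Line 6: ['ocean', 'small'] (min_width=11, slack=0)
Line 7: ['tower'] (min_width=5, slack=6)
Line 8: ['pharmacy'] (min_width=8, slack=3)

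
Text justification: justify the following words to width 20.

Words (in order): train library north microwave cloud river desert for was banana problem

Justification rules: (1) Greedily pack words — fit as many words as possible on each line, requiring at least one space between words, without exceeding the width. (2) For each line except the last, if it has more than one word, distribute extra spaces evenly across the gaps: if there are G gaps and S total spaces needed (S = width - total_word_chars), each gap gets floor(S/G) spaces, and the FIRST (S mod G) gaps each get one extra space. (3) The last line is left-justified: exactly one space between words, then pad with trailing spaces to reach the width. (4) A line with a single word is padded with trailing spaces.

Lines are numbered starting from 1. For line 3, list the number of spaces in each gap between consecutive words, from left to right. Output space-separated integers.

Answer: 1 1 1

Derivation:
Line 1: ['train', 'library', 'north'] (min_width=19, slack=1)
Line 2: ['microwave', 'cloud'] (min_width=15, slack=5)
Line 3: ['river', 'desert', 'for', 'was'] (min_width=20, slack=0)
Line 4: ['banana', 'problem'] (min_width=14, slack=6)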